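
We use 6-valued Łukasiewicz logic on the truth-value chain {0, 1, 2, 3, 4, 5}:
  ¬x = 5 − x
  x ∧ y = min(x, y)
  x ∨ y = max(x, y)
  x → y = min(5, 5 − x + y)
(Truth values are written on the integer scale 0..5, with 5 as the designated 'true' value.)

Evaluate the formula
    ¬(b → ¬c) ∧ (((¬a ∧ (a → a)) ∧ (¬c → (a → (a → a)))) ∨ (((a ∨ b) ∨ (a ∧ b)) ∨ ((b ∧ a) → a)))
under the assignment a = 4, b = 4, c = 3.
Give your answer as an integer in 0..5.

2

¬c = ¬3 = 2
b → ¬c = 4 → 2 = 3
¬(b → ¬c) = ¬3 = 2
¬a = ¬4 = 1
a → a = 4 → 4 = 5
¬a ∧ (a → a) = 1 ∧ 5 = 1
¬c = ¬3 = 2
a → a = 4 → 4 = 5
a → (a → a) = 4 → 5 = 5
¬c → (a → (a → a)) = 2 → 5 = 5
(¬a ∧ (a → a)) ∧ (¬c → (a → (a → a))) = 1 ∧ 5 = 1
a ∨ b = 4 ∨ 4 = 4
a ∧ b = 4 ∧ 4 = 4
(a ∨ b) ∨ (a ∧ b) = 4 ∨ 4 = 4
b ∧ a = 4 ∧ 4 = 4
(b ∧ a) → a = 4 → 4 = 5
((a ∨ b) ∨ (a ∧ b)) ∨ ((b ∧ a) → a) = 4 ∨ 5 = 5
((¬a ∧ (a → a)) ∧ (¬c → (a → (a → a)))) ∨ (((a ∨ b) ∨ (a ∧ b)) ∨ ((b ∧ a) → a)) = 1 ∨ 5 = 5
¬(b → ¬c) ∧ (((¬a ∧ (a → a)) ∧ (¬c → (a → (a → a)))) ∨ (((a ∨ b) ∨ (a ∧ b)) ∨ ((b ∧ a) → a))) = 2 ∧ 5 = 2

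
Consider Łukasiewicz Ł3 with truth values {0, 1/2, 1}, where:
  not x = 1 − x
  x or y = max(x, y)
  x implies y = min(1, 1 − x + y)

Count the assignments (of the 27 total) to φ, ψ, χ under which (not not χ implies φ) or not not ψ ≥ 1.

21

value 1: 21 assignments (counts)
value 1/2: 5 assignments
value 0: 1 assignment
So 21 of the 27 assignments meet the threshold.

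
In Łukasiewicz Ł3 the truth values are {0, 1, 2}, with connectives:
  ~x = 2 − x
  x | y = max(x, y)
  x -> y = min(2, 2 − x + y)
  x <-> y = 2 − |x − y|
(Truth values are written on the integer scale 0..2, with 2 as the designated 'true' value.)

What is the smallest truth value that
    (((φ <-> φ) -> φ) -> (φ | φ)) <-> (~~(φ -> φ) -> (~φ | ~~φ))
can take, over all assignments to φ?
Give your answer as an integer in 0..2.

Take φ = 1:
φ <-> φ = 1 <-> 1 = 2
(φ <-> φ) -> φ = 2 -> 1 = 1
φ | φ = 1 | 1 = 1
((φ <-> φ) -> φ) -> (φ | φ) = 1 -> 1 = 2
φ -> φ = 1 -> 1 = 2
~(φ -> φ) = ~2 = 0
~~(φ -> φ) = ~0 = 2
~φ = ~1 = 1
~φ = ~1 = 1
~~φ = ~1 = 1
~φ | ~~φ = 1 | 1 = 1
~~(φ -> φ) -> (~φ | ~~φ) = 2 -> 1 = 1
(((φ <-> φ) -> φ) -> (φ | φ)) <-> (~~(φ -> φ) -> (~φ | ~~φ)) = 2 <-> 1 = 1
No assignment yields a value below 1, so this is the minimum.

1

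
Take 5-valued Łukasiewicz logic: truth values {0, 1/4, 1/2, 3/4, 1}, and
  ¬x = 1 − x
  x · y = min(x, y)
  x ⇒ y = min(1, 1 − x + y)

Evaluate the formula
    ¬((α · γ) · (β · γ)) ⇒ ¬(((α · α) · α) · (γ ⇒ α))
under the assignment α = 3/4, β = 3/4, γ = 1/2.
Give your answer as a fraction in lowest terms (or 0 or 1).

α · γ = 3/4 · 1/2 = 1/2
β · γ = 3/4 · 1/2 = 1/2
(α · γ) · (β · γ) = 1/2 · 1/2 = 1/2
¬((α · γ) · (β · γ)) = ¬1/2 = 1/2
α · α = 3/4 · 3/4 = 3/4
(α · α) · α = 3/4 · 3/4 = 3/4
γ ⇒ α = 1/2 ⇒ 3/4 = 1
((α · α) · α) · (γ ⇒ α) = 3/4 · 1 = 3/4
¬(((α · α) · α) · (γ ⇒ α)) = ¬3/4 = 1/4
¬((α · γ) · (β · γ)) ⇒ ¬(((α · α) · α) · (γ ⇒ α)) = 1/2 ⇒ 1/4 = 3/4

3/4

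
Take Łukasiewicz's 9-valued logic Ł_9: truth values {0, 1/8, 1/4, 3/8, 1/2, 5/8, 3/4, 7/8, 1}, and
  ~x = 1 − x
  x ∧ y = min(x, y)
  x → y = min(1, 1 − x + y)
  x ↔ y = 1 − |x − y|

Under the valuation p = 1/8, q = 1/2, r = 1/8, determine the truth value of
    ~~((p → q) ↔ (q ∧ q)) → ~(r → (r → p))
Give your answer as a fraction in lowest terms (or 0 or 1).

p → q = 1/8 → 1/2 = 1
q ∧ q = 1/2 ∧ 1/2 = 1/2
(p → q) ↔ (q ∧ q) = 1 ↔ 1/2 = 1/2
~((p → q) ↔ (q ∧ q)) = ~1/2 = 1/2
~~((p → q) ↔ (q ∧ q)) = ~1/2 = 1/2
r → p = 1/8 → 1/8 = 1
r → (r → p) = 1/8 → 1 = 1
~(r → (r → p)) = ~1 = 0
~~((p → q) ↔ (q ∧ q)) → ~(r → (r → p)) = 1/2 → 0 = 1/2

1/2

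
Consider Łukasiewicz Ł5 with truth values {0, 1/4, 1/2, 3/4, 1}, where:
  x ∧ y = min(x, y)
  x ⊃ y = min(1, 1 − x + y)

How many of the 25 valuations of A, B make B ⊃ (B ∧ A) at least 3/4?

19

value 1: 15 assignments (counts)
value 3/4: 4 assignments (counts)
value 1/2: 3 assignments
value 1/4: 2 assignments
value 0: 1 assignment
So 19 of the 25 assignments meet the threshold.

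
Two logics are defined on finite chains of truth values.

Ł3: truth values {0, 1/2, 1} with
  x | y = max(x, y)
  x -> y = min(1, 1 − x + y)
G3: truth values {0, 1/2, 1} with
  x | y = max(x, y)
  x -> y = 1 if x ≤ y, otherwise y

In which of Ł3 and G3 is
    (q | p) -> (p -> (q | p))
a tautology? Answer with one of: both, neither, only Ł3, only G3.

In Ł3: every assignment gives 1 — tautology.
In G3: every assignment gives 1 — tautology.

both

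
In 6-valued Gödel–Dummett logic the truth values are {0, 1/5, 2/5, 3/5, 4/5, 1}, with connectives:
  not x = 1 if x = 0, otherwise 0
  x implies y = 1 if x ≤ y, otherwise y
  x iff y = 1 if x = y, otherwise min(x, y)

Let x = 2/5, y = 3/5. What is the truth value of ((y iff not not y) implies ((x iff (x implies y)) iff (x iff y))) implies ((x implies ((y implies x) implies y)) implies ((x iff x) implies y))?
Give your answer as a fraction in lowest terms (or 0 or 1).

3/5

not y = not 3/5 = 0
not not y = not 0 = 1
y iff not not y = 3/5 iff 1 = 3/5
x implies y = 2/5 implies 3/5 = 1
x iff (x implies y) = 2/5 iff 1 = 2/5
x iff y = 2/5 iff 3/5 = 2/5
(x iff (x implies y)) iff (x iff y) = 2/5 iff 2/5 = 1
(y iff not not y) implies ((x iff (x implies y)) iff (x iff y)) = 3/5 implies 1 = 1
y implies x = 3/5 implies 2/5 = 2/5
(y implies x) implies y = 2/5 implies 3/5 = 1
x implies ((y implies x) implies y) = 2/5 implies 1 = 1
x iff x = 2/5 iff 2/5 = 1
(x iff x) implies y = 1 implies 3/5 = 3/5
(x implies ((y implies x) implies y)) implies ((x iff x) implies y) = 1 implies 3/5 = 3/5
((y iff not not y) implies ((x iff (x implies y)) iff (x iff y))) implies ((x implies ((y implies x) implies y)) implies ((x iff x) implies y)) = 1 implies 3/5 = 3/5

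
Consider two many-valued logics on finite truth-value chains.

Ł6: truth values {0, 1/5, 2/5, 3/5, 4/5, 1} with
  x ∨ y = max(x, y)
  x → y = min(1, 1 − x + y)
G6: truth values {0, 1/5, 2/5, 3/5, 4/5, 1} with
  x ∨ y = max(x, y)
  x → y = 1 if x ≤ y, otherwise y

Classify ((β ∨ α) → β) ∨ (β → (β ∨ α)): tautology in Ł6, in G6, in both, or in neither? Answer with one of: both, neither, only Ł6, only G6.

In Ł6: every assignment gives 1 — tautology.
In G6: every assignment gives 1 — tautology.

both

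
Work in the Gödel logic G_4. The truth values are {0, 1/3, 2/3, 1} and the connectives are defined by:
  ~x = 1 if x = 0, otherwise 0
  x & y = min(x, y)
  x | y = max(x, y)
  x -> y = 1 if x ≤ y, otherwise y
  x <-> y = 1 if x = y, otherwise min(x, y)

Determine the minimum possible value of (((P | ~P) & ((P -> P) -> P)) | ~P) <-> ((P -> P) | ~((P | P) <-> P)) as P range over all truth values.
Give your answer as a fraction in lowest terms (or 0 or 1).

1/3

Take P = 1/3:
~P = ~1/3 = 0
P | ~P = 1/3 | 0 = 1/3
P -> P = 1/3 -> 1/3 = 1
(P -> P) -> P = 1 -> 1/3 = 1/3
(P | ~P) & ((P -> P) -> P) = 1/3 & 1/3 = 1/3
~P = ~1/3 = 0
((P | ~P) & ((P -> P) -> P)) | ~P = 1/3 | 0 = 1/3
P -> P = 1/3 -> 1/3 = 1
P | P = 1/3 | 1/3 = 1/3
(P | P) <-> P = 1/3 <-> 1/3 = 1
~((P | P) <-> P) = ~1 = 0
(P -> P) | ~((P | P) <-> P) = 1 | 0 = 1
(((P | ~P) & ((P -> P) -> P)) | ~P) <-> ((P -> P) | ~((P | P) <-> P)) = 1/3 <-> 1 = 1/3
No assignment yields a value below 1/3, so this is the minimum.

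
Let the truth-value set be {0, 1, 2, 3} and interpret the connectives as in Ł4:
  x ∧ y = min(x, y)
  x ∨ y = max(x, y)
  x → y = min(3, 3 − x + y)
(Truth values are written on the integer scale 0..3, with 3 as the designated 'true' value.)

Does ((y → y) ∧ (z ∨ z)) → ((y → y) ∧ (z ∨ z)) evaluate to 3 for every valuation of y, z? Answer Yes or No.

Yes

y = 0, z = 0 ↦ 3
y = 0, z = 1 ↦ 3
y = 0, z = 2 ↦ 3
y = 0, z = 3 ↦ 3
y = 1, z = 0 ↦ 3
y = 1, z = 1 ↦ 3
y = 1, z = 2 ↦ 3
y = 1, z = 3 ↦ 3
y = 2, z = 0 ↦ 3
y = 2, z = 1 ↦ 3
y = 2, z = 2 ↦ 3
y = 2, z = 3 ↦ 3
y = 3, z = 0 ↦ 3
y = 3, z = 1 ↦ 3
y = 3, z = 2 ↦ 3
y = 3, z = 3 ↦ 3
Every assignment gives a value ≥ 3.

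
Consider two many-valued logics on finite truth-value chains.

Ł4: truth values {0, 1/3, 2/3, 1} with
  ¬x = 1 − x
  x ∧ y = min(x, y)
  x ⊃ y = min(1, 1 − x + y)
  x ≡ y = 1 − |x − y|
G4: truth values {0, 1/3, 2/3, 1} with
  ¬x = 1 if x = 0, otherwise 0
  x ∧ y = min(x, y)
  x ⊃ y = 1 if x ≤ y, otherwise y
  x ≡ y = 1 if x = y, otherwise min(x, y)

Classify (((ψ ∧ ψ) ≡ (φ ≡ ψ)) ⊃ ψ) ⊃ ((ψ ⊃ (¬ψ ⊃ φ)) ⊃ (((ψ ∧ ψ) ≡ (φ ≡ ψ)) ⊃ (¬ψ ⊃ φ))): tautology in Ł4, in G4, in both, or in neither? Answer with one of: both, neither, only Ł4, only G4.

both

In Ł4: every assignment gives 1 — tautology.
In G4: every assignment gives 1 — tautology.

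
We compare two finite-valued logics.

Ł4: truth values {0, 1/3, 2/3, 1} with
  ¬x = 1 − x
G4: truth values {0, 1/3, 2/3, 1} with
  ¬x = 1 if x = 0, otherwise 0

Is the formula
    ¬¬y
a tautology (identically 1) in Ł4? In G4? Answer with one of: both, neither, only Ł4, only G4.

neither

In Ł4: at y = 0 the value is 0 — not a tautology.
In G4: at y = 0 the value is 0 — not a tautology.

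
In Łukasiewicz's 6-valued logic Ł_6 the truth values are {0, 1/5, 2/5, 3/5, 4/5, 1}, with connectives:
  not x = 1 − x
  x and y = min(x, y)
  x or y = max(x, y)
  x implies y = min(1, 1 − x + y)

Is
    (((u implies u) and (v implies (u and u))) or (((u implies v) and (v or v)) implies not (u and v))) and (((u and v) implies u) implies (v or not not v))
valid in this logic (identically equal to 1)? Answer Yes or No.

No

Counterexample: take u = 0, v = 0.
u implies u = 0 implies 0 = 1
u and u = 0 and 0 = 0
v implies (u and u) = 0 implies 0 = 1
(u implies u) and (v implies (u and u)) = 1 and 1 = 1
u implies v = 0 implies 0 = 1
v or v = 0 or 0 = 0
(u implies v) and (v or v) = 1 and 0 = 0
u and v = 0 and 0 = 0
not (u and v) = not 0 = 1
((u implies v) and (v or v)) implies not (u and v) = 0 implies 1 = 1
((u implies u) and (v implies (u and u))) or (((u implies v) and (v or v)) implies not (u and v)) = 1 or 1 = 1
u and v = 0 and 0 = 0
(u and v) implies u = 0 implies 0 = 1
not v = not 0 = 1
not not v = not 1 = 0
v or not not v = 0 or 0 = 0
((u and v) implies u) implies (v or not not v) = 1 implies 0 = 0
(((u implies u) and (v implies (u and u))) or (((u implies v) and (v or v)) implies not (u and v))) and (((u and v) implies u) implies (v or not not v)) = 1 and 0 = 0
This gives 0 ≠ 1.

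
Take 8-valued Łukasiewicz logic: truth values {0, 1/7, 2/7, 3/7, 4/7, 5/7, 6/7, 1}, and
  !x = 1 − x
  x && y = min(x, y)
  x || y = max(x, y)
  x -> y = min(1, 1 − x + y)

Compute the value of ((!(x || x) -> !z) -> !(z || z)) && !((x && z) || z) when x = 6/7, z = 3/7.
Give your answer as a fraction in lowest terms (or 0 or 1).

x || x = 6/7 || 6/7 = 6/7
!(x || x) = !6/7 = 1/7
!z = !3/7 = 4/7
!(x || x) -> !z = 1/7 -> 4/7 = 1
z || z = 3/7 || 3/7 = 3/7
!(z || z) = !3/7 = 4/7
(!(x || x) -> !z) -> !(z || z) = 1 -> 4/7 = 4/7
x && z = 6/7 && 3/7 = 3/7
(x && z) || z = 3/7 || 3/7 = 3/7
!((x && z) || z) = !3/7 = 4/7
((!(x || x) -> !z) -> !(z || z)) && !((x && z) || z) = 4/7 && 4/7 = 4/7

4/7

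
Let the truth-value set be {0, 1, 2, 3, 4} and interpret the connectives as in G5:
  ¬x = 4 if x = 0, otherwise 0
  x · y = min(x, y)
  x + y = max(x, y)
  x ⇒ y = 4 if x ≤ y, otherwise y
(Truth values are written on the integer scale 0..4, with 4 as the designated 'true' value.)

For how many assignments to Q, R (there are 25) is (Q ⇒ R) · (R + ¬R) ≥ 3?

value 4: 6 assignments (counts)
value 3: 5 assignments (counts)
value 2: 5 assignments
value 1: 5 assignments
value 0: 4 assignments
So 11 of the 25 assignments meet the threshold.

11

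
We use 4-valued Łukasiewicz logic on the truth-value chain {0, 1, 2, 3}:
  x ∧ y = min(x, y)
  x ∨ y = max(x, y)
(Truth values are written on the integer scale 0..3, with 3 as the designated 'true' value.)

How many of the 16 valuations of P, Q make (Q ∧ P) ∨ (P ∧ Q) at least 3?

P = 0, Q = 0 ↦ 0  <
P = 0, Q = 1 ↦ 0  <
P = 0, Q = 2 ↦ 0  <
P = 0, Q = 3 ↦ 0  <
P = 1, Q = 0 ↦ 0  <
P = 1, Q = 1 ↦ 1  <
P = 1, Q = 2 ↦ 1  <
P = 1, Q = 3 ↦ 1  <
P = 2, Q = 0 ↦ 0  <
P = 2, Q = 1 ↦ 1  <
P = 2, Q = 2 ↦ 2  <
P = 2, Q = 3 ↦ 2  <
P = 3, Q = 0 ↦ 0  <
P = 3, Q = 1 ↦ 1  <
P = 3, Q = 2 ↦ 2  <
P = 3, Q = 3 ↦ 3  ≥
So 1 of the 16 assignments meets the threshold.

1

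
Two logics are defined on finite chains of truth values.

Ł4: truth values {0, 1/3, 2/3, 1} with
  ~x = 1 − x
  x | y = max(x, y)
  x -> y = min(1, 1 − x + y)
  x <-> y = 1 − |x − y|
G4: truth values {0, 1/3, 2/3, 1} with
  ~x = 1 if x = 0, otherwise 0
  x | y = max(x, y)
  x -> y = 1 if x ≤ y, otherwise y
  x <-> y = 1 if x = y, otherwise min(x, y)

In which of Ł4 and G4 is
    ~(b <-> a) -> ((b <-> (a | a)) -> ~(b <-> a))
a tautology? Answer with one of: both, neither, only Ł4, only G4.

In Ł4: every assignment gives 1 — tautology.
In G4: every assignment gives 1 — tautology.

both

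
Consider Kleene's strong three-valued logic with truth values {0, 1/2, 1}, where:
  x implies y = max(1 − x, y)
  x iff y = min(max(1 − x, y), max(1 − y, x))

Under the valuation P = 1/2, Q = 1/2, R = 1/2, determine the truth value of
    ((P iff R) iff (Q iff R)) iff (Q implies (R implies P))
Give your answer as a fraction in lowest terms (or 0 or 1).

1/2

P iff R = 1/2 iff 1/2 = 1/2
Q iff R = 1/2 iff 1/2 = 1/2
(P iff R) iff (Q iff R) = 1/2 iff 1/2 = 1/2
R implies P = 1/2 implies 1/2 = 1/2
Q implies (R implies P) = 1/2 implies 1/2 = 1/2
((P iff R) iff (Q iff R)) iff (Q implies (R implies P)) = 1/2 iff 1/2 = 1/2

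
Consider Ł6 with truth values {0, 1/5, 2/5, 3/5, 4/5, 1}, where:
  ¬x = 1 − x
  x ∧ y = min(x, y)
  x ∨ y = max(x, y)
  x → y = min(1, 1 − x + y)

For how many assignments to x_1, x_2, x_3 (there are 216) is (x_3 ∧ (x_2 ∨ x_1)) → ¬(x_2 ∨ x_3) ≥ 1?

104

value 1: 104 assignments (counts)
value 4/5: 35 assignments
value 3/5: 24 assignments
value 2/5: 27 assignments
value 1/5: 15 assignments
value 0: 11 assignments
So 104 of the 216 assignments meet the threshold.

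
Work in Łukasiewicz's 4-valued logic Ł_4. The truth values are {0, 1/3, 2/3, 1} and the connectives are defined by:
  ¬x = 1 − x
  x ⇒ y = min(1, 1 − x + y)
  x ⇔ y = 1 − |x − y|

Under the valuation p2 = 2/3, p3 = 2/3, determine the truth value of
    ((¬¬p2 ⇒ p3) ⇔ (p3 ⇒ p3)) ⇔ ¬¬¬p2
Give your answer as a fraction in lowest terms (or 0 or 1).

1/3

¬p2 = ¬2/3 = 1/3
¬¬p2 = ¬1/3 = 2/3
¬¬p2 ⇒ p3 = 2/3 ⇒ 2/3 = 1
p3 ⇒ p3 = 2/3 ⇒ 2/3 = 1
(¬¬p2 ⇒ p3) ⇔ (p3 ⇒ p3) = 1 ⇔ 1 = 1
¬p2 = ¬2/3 = 1/3
¬¬p2 = ¬1/3 = 2/3
¬¬¬p2 = ¬2/3 = 1/3
((¬¬p2 ⇒ p3) ⇔ (p3 ⇒ p3)) ⇔ ¬¬¬p2 = 1 ⇔ 1/3 = 1/3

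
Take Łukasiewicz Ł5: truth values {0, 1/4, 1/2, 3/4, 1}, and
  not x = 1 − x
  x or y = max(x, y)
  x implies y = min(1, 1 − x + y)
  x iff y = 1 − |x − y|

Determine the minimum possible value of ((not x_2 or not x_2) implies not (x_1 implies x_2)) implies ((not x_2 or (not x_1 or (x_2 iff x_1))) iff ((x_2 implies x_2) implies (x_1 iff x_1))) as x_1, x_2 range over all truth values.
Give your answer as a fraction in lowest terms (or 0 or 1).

Take x_1 = 1/2, x_2 = 1:
not x_2 = not 1 = 0
not x_2 = not 1 = 0
not x_2 or not x_2 = 0 or 0 = 0
x_1 implies x_2 = 1/2 implies 1 = 1
not (x_1 implies x_2) = not 1 = 0
(not x_2 or not x_2) implies not (x_1 implies x_2) = 0 implies 0 = 1
not x_2 = not 1 = 0
not x_1 = not 1/2 = 1/2
x_2 iff x_1 = 1 iff 1/2 = 1/2
not x_1 or (x_2 iff x_1) = 1/2 or 1/2 = 1/2
not x_2 or (not x_1 or (x_2 iff x_1)) = 0 or 1/2 = 1/2
x_2 implies x_2 = 1 implies 1 = 1
x_1 iff x_1 = 1/2 iff 1/2 = 1
(x_2 implies x_2) implies (x_1 iff x_1) = 1 implies 1 = 1
(not x_2 or (not x_1 or (x_2 iff x_1))) iff ((x_2 implies x_2) implies (x_1 iff x_1)) = 1/2 iff 1 = 1/2
((not x_2 or not x_2) implies not (x_1 implies x_2)) implies ((not x_2 or (not x_1 or (x_2 iff x_1))) iff ((x_2 implies x_2) implies (x_1 iff x_1))) = 1 implies 1/2 = 1/2
No assignment yields a value below 1/2, so this is the minimum.

1/2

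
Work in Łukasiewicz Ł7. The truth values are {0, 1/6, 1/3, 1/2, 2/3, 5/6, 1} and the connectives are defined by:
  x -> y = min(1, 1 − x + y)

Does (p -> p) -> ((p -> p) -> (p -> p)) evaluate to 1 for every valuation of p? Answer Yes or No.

p = 0 ↦ 1
p = 1/6 ↦ 1
p = 1/3 ↦ 1
p = 1/2 ↦ 1
p = 2/3 ↦ 1
p = 5/6 ↦ 1
p = 1 ↦ 1
Every assignment gives a value ≥ 1.

Yes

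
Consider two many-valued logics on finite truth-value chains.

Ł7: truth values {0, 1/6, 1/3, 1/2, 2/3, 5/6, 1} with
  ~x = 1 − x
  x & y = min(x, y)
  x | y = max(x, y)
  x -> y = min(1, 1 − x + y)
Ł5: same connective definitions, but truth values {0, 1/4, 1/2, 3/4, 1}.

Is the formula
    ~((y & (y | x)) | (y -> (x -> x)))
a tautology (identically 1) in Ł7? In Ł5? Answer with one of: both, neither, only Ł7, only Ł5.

In Ł7: at x = 0, y = 0 the value is 0 — not a tautology.
In Ł5: at x = 0, y = 0 the value is 0 — not a tautology.

neither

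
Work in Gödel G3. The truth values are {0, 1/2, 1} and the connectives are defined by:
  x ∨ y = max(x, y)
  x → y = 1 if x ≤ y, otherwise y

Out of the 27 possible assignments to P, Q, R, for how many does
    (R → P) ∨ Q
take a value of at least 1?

21

value 1: 21 assignments (counts)
value 1/2: 4 assignments
value 0: 2 assignments
So 21 of the 27 assignments meet the threshold.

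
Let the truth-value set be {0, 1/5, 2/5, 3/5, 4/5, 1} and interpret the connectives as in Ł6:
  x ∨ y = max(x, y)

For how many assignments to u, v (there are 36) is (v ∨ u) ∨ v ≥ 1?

value 1: 11 assignments (counts)
value 4/5: 9 assignments
value 3/5: 7 assignments
value 2/5: 5 assignments
value 1/5: 3 assignments
value 0: 1 assignment
So 11 of the 36 assignments meet the threshold.

11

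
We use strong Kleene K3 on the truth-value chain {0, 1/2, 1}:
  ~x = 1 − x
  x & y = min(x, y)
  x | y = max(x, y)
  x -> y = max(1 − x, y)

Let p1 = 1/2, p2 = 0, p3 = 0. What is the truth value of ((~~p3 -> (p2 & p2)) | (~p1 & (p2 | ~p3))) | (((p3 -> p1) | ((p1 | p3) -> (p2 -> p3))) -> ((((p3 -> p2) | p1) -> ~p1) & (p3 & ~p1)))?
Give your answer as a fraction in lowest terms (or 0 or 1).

1

~p3 = ~0 = 1
~~p3 = ~1 = 0
p2 & p2 = 0 & 0 = 0
~~p3 -> (p2 & p2) = 0 -> 0 = 1
~p1 = ~1/2 = 1/2
~p3 = ~0 = 1
p2 | ~p3 = 0 | 1 = 1
~p1 & (p2 | ~p3) = 1/2 & 1 = 1/2
(~~p3 -> (p2 & p2)) | (~p1 & (p2 | ~p3)) = 1 | 1/2 = 1
p3 -> p1 = 0 -> 1/2 = 1
p1 | p3 = 1/2 | 0 = 1/2
p2 -> p3 = 0 -> 0 = 1
(p1 | p3) -> (p2 -> p3) = 1/2 -> 1 = 1
(p3 -> p1) | ((p1 | p3) -> (p2 -> p3)) = 1 | 1 = 1
p3 -> p2 = 0 -> 0 = 1
(p3 -> p2) | p1 = 1 | 1/2 = 1
~p1 = ~1/2 = 1/2
((p3 -> p2) | p1) -> ~p1 = 1 -> 1/2 = 1/2
~p1 = ~1/2 = 1/2
p3 & ~p1 = 0 & 1/2 = 0
(((p3 -> p2) | p1) -> ~p1) & (p3 & ~p1) = 1/2 & 0 = 0
((p3 -> p1) | ((p1 | p3) -> (p2 -> p3))) -> ((((p3 -> p2) | p1) -> ~p1) & (p3 & ~p1)) = 1 -> 0 = 0
((~~p3 -> (p2 & p2)) | (~p1 & (p2 | ~p3))) | (((p3 -> p1) | ((p1 | p3) -> (p2 -> p3))) -> ((((p3 -> p2) | p1) -> ~p1) & (p3 & ~p1))) = 1 | 0 = 1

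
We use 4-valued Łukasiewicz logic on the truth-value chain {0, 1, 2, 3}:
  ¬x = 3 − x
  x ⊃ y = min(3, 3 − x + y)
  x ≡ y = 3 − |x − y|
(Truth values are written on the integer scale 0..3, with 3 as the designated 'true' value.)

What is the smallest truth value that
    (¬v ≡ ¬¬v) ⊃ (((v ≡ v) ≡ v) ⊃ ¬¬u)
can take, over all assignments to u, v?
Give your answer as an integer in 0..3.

Take u = 0, v = 2:
¬v = ¬2 = 1
¬v = ¬2 = 1
¬¬v = ¬1 = 2
¬v ≡ ¬¬v = 1 ≡ 2 = 2
v ≡ v = 2 ≡ 2 = 3
(v ≡ v) ≡ v = 3 ≡ 2 = 2
¬u = ¬0 = 3
¬¬u = ¬3 = 0
((v ≡ v) ≡ v) ⊃ ¬¬u = 2 ⊃ 0 = 1
(¬v ≡ ¬¬v) ⊃ (((v ≡ v) ≡ v) ⊃ ¬¬u) = 2 ⊃ 1 = 2
No assignment yields a value below 2, so this is the minimum.

2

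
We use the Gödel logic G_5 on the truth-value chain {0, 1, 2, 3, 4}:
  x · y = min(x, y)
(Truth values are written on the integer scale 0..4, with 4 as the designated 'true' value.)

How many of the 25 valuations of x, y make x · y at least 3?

4

value 4: 1 assignment (counts)
value 3: 3 assignments (counts)
value 2: 5 assignments
value 1: 7 assignments
value 0: 9 assignments
So 4 of the 25 assignments meet the threshold.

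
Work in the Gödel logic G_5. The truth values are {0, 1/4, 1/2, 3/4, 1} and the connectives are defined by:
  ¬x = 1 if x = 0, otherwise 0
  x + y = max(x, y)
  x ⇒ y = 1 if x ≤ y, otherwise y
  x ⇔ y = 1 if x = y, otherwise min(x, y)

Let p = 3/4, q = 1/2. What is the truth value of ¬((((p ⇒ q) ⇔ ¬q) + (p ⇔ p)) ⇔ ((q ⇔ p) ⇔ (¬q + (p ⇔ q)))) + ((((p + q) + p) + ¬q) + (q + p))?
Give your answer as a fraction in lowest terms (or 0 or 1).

3/4

p ⇒ q = 3/4 ⇒ 1/2 = 1/2
¬q = ¬1/2 = 0
(p ⇒ q) ⇔ ¬q = 1/2 ⇔ 0 = 0
p ⇔ p = 3/4 ⇔ 3/4 = 1
((p ⇒ q) ⇔ ¬q) + (p ⇔ p) = 0 + 1 = 1
q ⇔ p = 1/2 ⇔ 3/4 = 1/2
¬q = ¬1/2 = 0
p ⇔ q = 3/4 ⇔ 1/2 = 1/2
¬q + (p ⇔ q) = 0 + 1/2 = 1/2
(q ⇔ p) ⇔ (¬q + (p ⇔ q)) = 1/2 ⇔ 1/2 = 1
(((p ⇒ q) ⇔ ¬q) + (p ⇔ p)) ⇔ ((q ⇔ p) ⇔ (¬q + (p ⇔ q))) = 1 ⇔ 1 = 1
¬((((p ⇒ q) ⇔ ¬q) + (p ⇔ p)) ⇔ ((q ⇔ p) ⇔ (¬q + (p ⇔ q)))) = ¬1 = 0
p + q = 3/4 + 1/2 = 3/4
(p + q) + p = 3/4 + 3/4 = 3/4
¬q = ¬1/2 = 0
((p + q) + p) + ¬q = 3/4 + 0 = 3/4
q + p = 1/2 + 3/4 = 3/4
(((p + q) + p) + ¬q) + (q + p) = 3/4 + 3/4 = 3/4
¬((((p ⇒ q) ⇔ ¬q) + (p ⇔ p)) ⇔ ((q ⇔ p) ⇔ (¬q + (p ⇔ q)))) + ((((p + q) + p) + ¬q) + (q + p)) = 0 + 3/4 = 3/4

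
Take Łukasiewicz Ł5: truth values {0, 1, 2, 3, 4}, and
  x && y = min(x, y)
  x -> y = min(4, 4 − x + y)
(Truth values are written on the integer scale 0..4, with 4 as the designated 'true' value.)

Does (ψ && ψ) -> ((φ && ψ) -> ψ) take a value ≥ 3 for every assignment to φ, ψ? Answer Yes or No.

Yes

At φ = 3, ψ = 0, for instance:
ψ && ψ = 0 && 0 = 0
φ && ψ = 3 && 0 = 0
(φ && ψ) -> ψ = 0 -> 0 = 4
(ψ && ψ) -> ((φ && ψ) -> ψ) = 0 -> 4 = 4
and checking the remaining 24 assignments likewise gives ≥ 3 in every case.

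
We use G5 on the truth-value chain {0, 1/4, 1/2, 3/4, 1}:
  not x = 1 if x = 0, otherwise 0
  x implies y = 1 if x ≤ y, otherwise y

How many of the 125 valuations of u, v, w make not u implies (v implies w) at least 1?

value 1: 115 assignments (counts)
value 3/4: 1 assignment
value 1/2: 2 assignments
value 1/4: 3 assignments
value 0: 4 assignments
So 115 of the 125 assignments meet the threshold.

115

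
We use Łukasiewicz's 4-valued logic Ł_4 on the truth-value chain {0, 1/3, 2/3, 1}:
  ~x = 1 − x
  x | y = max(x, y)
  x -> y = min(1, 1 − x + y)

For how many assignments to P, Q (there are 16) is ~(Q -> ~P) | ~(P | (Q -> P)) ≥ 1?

P = 0, Q = 0 ↦ 0  <
P = 0, Q = 1/3 ↦ 1/3  <
P = 0, Q = 2/3 ↦ 2/3  <
P = 0, Q = 1 ↦ 1  ≥
P = 1/3, Q = 0 ↦ 0  <
P = 1/3, Q = 1/3 ↦ 0  <
P = 1/3, Q = 2/3 ↦ 1/3  <
P = 1/3, Q = 1 ↦ 2/3  <
P = 2/3, Q = 0 ↦ 0  <
P = 2/3, Q = 1/3 ↦ 0  <
P = 2/3, Q = 2/3 ↦ 1/3  <
P = 2/3, Q = 1 ↦ 2/3  <
P = 1, Q = 0 ↦ 0  <
P = 1, Q = 1/3 ↦ 1/3  <
P = 1, Q = 2/3 ↦ 2/3  <
P = 1, Q = 1 ↦ 1  ≥
So 2 of the 16 assignments meet the threshold.

2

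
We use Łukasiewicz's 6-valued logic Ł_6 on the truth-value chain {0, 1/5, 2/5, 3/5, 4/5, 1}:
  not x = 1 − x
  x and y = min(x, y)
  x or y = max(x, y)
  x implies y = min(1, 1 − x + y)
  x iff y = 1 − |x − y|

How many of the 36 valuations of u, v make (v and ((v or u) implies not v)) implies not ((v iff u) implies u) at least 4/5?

32

value 1: 18 assignments (counts)
value 4/5: 14 assignments (counts)
value 3/5: 3 assignments
value 2/5: 1 assignment
So 32 of the 36 assignments meet the threshold.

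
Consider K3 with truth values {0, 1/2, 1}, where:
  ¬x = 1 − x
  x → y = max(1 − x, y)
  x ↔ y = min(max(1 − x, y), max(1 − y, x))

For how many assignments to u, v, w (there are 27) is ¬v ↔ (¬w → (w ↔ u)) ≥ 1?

value 1: 5 assignments (counts)
value 1/2: 17 assignments
value 0: 5 assignments
So 5 of the 27 assignments meet the threshold.

5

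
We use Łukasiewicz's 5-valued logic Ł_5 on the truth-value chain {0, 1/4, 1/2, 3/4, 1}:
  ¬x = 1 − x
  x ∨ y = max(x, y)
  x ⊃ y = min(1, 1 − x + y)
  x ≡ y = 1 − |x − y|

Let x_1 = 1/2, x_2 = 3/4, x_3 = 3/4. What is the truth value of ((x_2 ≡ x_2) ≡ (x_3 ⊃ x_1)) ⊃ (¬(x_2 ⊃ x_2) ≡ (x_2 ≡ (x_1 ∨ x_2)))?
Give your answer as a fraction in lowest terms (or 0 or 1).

x_2 ≡ x_2 = 3/4 ≡ 3/4 = 1
x_3 ⊃ x_1 = 3/4 ⊃ 1/2 = 3/4
(x_2 ≡ x_2) ≡ (x_3 ⊃ x_1) = 1 ≡ 3/4 = 3/4
x_2 ⊃ x_2 = 3/4 ⊃ 3/4 = 1
¬(x_2 ⊃ x_2) = ¬1 = 0
x_1 ∨ x_2 = 1/2 ∨ 3/4 = 3/4
x_2 ≡ (x_1 ∨ x_2) = 3/4 ≡ 3/4 = 1
¬(x_2 ⊃ x_2) ≡ (x_2 ≡ (x_1 ∨ x_2)) = 0 ≡ 1 = 0
((x_2 ≡ x_2) ≡ (x_3 ⊃ x_1)) ⊃ (¬(x_2 ⊃ x_2) ≡ (x_2 ≡ (x_1 ∨ x_2))) = 3/4 ⊃ 0 = 1/4

1/4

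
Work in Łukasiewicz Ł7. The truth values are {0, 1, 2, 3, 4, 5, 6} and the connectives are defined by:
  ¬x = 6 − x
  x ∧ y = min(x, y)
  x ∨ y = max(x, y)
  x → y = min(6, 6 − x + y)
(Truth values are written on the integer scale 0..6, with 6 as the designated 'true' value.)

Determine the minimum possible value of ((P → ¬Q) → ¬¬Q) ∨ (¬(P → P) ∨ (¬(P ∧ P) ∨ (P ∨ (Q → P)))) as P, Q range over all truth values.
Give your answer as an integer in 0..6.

4

Take P = 2, Q = 4:
¬Q = ¬4 = 2
P → ¬Q = 2 → 2 = 6
¬Q = ¬4 = 2
¬¬Q = ¬2 = 4
(P → ¬Q) → ¬¬Q = 6 → 4 = 4
P → P = 2 → 2 = 6
¬(P → P) = ¬6 = 0
P ∧ P = 2 ∧ 2 = 2
¬(P ∧ P) = ¬2 = 4
Q → P = 4 → 2 = 4
P ∨ (Q → P) = 2 ∨ 4 = 4
¬(P ∧ P) ∨ (P ∨ (Q → P)) = 4 ∨ 4 = 4
¬(P → P) ∨ (¬(P ∧ P) ∨ (P ∨ (Q → P))) = 0 ∨ 4 = 4
((P → ¬Q) → ¬¬Q) ∨ (¬(P → P) ∨ (¬(P ∧ P) ∨ (P ∨ (Q → P)))) = 4 ∨ 4 = 4
No assignment yields a value below 4, so this is the minimum.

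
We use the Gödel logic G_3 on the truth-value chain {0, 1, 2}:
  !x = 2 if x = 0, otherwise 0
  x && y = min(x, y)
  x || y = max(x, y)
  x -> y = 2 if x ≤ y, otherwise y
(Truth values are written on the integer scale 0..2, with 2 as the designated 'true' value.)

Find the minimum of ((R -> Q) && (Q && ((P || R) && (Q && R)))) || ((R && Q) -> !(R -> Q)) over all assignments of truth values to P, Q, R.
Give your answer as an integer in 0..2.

Take P = 0, Q = 1, R = 1:
R -> Q = 1 -> 1 = 2
P || R = 0 || 1 = 1
Q && R = 1 && 1 = 1
(P || R) && (Q && R) = 1 && 1 = 1
Q && ((P || R) && (Q && R)) = 1 && 1 = 1
(R -> Q) && (Q && ((P || R) && (Q && R))) = 2 && 1 = 1
R && Q = 1 && 1 = 1
R -> Q = 1 -> 1 = 2
!(R -> Q) = !2 = 0
(R && Q) -> !(R -> Q) = 1 -> 0 = 0
((R -> Q) && (Q && ((P || R) && (Q && R)))) || ((R && Q) -> !(R -> Q)) = 1 || 0 = 1
No assignment yields a value below 1, so this is the minimum.

1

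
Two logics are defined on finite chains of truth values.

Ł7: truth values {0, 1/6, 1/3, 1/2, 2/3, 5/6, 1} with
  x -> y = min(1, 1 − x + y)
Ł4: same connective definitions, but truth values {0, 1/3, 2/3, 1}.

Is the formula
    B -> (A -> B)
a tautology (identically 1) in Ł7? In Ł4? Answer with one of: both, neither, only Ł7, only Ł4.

In Ł7: every assignment gives 1 — tautology.
In Ł4: every assignment gives 1 — tautology.

both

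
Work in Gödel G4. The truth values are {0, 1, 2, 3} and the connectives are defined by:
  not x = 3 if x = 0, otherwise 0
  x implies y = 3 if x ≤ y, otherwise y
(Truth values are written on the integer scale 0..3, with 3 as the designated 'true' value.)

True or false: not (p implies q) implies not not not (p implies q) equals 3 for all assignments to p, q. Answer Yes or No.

Yes

p = 0, q = 0 ↦ 3
p = 0, q = 1 ↦ 3
p = 0, q = 2 ↦ 3
p = 0, q = 3 ↦ 3
p = 1, q = 0 ↦ 3
p = 1, q = 1 ↦ 3
p = 1, q = 2 ↦ 3
p = 1, q = 3 ↦ 3
p = 2, q = 0 ↦ 3
p = 2, q = 1 ↦ 3
p = 2, q = 2 ↦ 3
p = 2, q = 3 ↦ 3
p = 3, q = 0 ↦ 3
p = 3, q = 1 ↦ 3
p = 3, q = 2 ↦ 3
p = 3, q = 3 ↦ 3
Every assignment gives a value ≥ 3.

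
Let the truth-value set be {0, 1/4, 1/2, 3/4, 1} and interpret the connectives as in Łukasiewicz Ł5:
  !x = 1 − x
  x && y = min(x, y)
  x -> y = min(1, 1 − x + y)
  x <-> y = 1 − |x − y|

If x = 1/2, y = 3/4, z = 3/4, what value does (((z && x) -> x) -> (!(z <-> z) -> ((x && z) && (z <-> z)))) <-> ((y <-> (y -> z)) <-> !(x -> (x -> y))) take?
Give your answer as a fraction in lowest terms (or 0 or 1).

z && x = 3/4 && 1/2 = 1/2
(z && x) -> x = 1/2 -> 1/2 = 1
z <-> z = 3/4 <-> 3/4 = 1
!(z <-> z) = !1 = 0
x && z = 1/2 && 3/4 = 1/2
z <-> z = 3/4 <-> 3/4 = 1
(x && z) && (z <-> z) = 1/2 && 1 = 1/2
!(z <-> z) -> ((x && z) && (z <-> z)) = 0 -> 1/2 = 1
((z && x) -> x) -> (!(z <-> z) -> ((x && z) && (z <-> z))) = 1 -> 1 = 1
y -> z = 3/4 -> 3/4 = 1
y <-> (y -> z) = 3/4 <-> 1 = 3/4
x -> y = 1/2 -> 3/4 = 1
x -> (x -> y) = 1/2 -> 1 = 1
!(x -> (x -> y)) = !1 = 0
(y <-> (y -> z)) <-> !(x -> (x -> y)) = 3/4 <-> 0 = 1/4
(((z && x) -> x) -> (!(z <-> z) -> ((x && z) && (z <-> z)))) <-> ((y <-> (y -> z)) <-> !(x -> (x -> y))) = 1 <-> 1/4 = 1/4

1/4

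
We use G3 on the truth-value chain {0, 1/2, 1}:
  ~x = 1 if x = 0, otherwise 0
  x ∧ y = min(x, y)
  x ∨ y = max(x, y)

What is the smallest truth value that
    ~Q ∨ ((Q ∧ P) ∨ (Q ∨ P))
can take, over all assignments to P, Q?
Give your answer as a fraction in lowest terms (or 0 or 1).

Take P = 0, Q = 1/2:
~Q = ~1/2 = 0
Q ∧ P = 1/2 ∧ 0 = 0
Q ∨ P = 1/2 ∨ 0 = 1/2
(Q ∧ P) ∨ (Q ∨ P) = 0 ∨ 1/2 = 1/2
~Q ∨ ((Q ∧ P) ∨ (Q ∨ P)) = 0 ∨ 1/2 = 1/2
No assignment yields a value below 1/2, so this is the minimum.

1/2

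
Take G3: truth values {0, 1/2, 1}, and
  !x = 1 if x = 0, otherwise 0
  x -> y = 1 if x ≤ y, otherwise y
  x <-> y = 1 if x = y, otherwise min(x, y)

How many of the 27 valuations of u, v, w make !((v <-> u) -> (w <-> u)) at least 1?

6

value 1: 6 assignments (counts)
value 0: 21 assignments
So 6 of the 27 assignments meet the threshold.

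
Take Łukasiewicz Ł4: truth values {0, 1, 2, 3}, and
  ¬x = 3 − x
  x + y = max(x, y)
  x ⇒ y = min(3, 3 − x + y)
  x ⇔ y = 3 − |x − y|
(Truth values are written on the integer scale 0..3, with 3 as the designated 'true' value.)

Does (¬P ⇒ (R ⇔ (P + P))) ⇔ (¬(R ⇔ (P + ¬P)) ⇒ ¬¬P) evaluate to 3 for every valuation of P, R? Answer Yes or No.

Counterexample: take P = 0, R = 0.
¬P = ¬0 = 3
P + P = 0 + 0 = 0
R ⇔ (P + P) = 0 ⇔ 0 = 3
¬P ⇒ (R ⇔ (P + P)) = 3 ⇒ 3 = 3
¬P = ¬0 = 3
P + ¬P = 0 + 3 = 3
R ⇔ (P + ¬P) = 0 ⇔ 3 = 0
¬(R ⇔ (P + ¬P)) = ¬0 = 3
¬P = ¬0 = 3
¬¬P = ¬3 = 0
¬(R ⇔ (P + ¬P)) ⇒ ¬¬P = 3 ⇒ 0 = 0
(¬P ⇒ (R ⇔ (P + P))) ⇔ (¬(R ⇔ (P + ¬P)) ⇒ ¬¬P) = 3 ⇔ 0 = 0
This gives 0 ≠ 3.

No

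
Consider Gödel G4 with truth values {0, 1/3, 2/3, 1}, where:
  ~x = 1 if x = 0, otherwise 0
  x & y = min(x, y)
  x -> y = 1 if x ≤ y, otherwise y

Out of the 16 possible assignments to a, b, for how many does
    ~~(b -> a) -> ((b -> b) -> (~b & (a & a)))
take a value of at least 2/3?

a = 0, b = 0 ↦ 0  <
a = 0, b = 1/3 ↦ 1  ≥
a = 0, b = 2/3 ↦ 1  ≥
a = 0, b = 1 ↦ 1  ≥
a = 1/3, b = 0 ↦ 1/3  <
a = 1/3, b = 1/3 ↦ 0  <
a = 1/3, b = 2/3 ↦ 0  <
a = 1/3, b = 1 ↦ 0  <
a = 2/3, b = 0 ↦ 2/3  ≥
a = 2/3, b = 1/3 ↦ 0  <
a = 2/3, b = 2/3 ↦ 0  <
a = 2/3, b = 1 ↦ 0  <
a = 1, b = 0 ↦ 1  ≥
a = 1, b = 1/3 ↦ 0  <
a = 1, b = 2/3 ↦ 0  <
a = 1, b = 1 ↦ 0  <
So 5 of the 16 assignments meet the threshold.

5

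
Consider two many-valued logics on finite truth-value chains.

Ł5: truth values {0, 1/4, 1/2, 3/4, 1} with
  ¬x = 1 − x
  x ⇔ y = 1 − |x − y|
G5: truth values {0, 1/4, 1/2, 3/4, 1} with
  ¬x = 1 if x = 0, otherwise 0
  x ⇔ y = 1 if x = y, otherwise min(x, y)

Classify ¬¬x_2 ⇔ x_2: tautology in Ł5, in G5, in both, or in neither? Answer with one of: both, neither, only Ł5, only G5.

In Ł5: every assignment gives 1 — tautology.
In G5: at x_2 = 1/4 the value is 1/4 — not a tautology.

only Ł5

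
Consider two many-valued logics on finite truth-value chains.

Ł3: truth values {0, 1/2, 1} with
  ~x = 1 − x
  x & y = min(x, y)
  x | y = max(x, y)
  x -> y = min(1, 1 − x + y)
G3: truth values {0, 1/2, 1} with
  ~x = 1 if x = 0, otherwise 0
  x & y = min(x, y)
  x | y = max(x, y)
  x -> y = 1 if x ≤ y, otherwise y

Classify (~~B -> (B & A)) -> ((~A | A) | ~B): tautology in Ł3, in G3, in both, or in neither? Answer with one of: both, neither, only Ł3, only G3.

only G3

In Ł3: at A = 1/2, B = 1/2 the value is 1/2 — not a tautology.
In G3: every assignment gives 1 — tautology.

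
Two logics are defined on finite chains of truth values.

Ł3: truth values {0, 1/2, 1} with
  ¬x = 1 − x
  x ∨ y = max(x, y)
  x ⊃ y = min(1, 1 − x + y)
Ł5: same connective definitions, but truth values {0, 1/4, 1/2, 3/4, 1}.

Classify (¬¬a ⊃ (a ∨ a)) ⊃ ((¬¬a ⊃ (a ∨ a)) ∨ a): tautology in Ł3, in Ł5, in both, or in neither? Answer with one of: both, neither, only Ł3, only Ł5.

both

In Ł3: every assignment gives 1 — tautology.
In Ł5: every assignment gives 1 — tautology.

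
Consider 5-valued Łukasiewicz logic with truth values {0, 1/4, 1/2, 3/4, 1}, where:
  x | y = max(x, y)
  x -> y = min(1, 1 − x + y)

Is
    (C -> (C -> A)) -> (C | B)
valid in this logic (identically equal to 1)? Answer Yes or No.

No

Counterexample: take A = 0, B = 0, C = 0.
C -> A = 0 -> 0 = 1
C -> (C -> A) = 0 -> 1 = 1
C | B = 0 | 0 = 0
(C -> (C -> A)) -> (C | B) = 1 -> 0 = 0
This gives 0 ≠ 1.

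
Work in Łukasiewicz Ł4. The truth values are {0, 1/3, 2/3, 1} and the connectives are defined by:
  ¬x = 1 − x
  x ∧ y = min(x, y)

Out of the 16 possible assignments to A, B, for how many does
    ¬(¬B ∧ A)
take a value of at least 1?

7

A = 0, B = 0 ↦ 1  ≥
A = 0, B = 1/3 ↦ 1  ≥
A = 0, B = 2/3 ↦ 1  ≥
A = 0, B = 1 ↦ 1  ≥
A = 1/3, B = 0 ↦ 2/3  <
A = 1/3, B = 1/3 ↦ 2/3  <
A = 1/3, B = 2/3 ↦ 2/3  <
A = 1/3, B = 1 ↦ 1  ≥
A = 2/3, B = 0 ↦ 1/3  <
A = 2/3, B = 1/3 ↦ 1/3  <
A = 2/3, B = 2/3 ↦ 2/3  <
A = 2/3, B = 1 ↦ 1  ≥
A = 1, B = 0 ↦ 0  <
A = 1, B = 1/3 ↦ 1/3  <
A = 1, B = 2/3 ↦ 2/3  <
A = 1, B = 1 ↦ 1  ≥
So 7 of the 16 assignments meet the threshold.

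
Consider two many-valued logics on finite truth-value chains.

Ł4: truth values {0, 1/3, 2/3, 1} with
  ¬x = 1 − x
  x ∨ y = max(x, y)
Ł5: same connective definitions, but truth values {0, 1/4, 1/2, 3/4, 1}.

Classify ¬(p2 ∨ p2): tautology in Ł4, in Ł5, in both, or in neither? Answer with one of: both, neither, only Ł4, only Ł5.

neither

In Ł4: at p2 = 1/3 the value is 2/3 — not a tautology.
In Ł5: at p2 = 1/4 the value is 3/4 — not a tautology.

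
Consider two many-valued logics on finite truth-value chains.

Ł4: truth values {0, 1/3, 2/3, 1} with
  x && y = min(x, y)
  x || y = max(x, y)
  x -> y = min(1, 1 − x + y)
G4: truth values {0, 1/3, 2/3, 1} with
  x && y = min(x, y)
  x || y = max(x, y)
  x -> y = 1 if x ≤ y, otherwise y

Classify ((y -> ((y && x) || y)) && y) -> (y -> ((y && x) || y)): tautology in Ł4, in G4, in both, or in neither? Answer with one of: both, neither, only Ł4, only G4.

In Ł4: every assignment gives 1 — tautology.
In G4: every assignment gives 1 — tautology.

both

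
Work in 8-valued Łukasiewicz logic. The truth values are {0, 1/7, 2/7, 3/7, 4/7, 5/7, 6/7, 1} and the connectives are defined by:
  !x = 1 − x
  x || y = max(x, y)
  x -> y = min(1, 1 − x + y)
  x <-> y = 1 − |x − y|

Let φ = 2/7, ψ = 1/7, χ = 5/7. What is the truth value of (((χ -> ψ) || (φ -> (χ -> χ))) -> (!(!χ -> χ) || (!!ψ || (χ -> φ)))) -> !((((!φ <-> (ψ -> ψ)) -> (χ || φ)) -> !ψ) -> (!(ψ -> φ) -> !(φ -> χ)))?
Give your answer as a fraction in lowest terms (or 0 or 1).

3/7

χ -> ψ = 5/7 -> 1/7 = 3/7
χ -> χ = 5/7 -> 5/7 = 1
φ -> (χ -> χ) = 2/7 -> 1 = 1
(χ -> ψ) || (φ -> (χ -> χ)) = 3/7 || 1 = 1
!χ = !5/7 = 2/7
!χ -> χ = 2/7 -> 5/7 = 1
!(!χ -> χ) = !1 = 0
!ψ = !1/7 = 6/7
!!ψ = !6/7 = 1/7
χ -> φ = 5/7 -> 2/7 = 4/7
!!ψ || (χ -> φ) = 1/7 || 4/7 = 4/7
!(!χ -> χ) || (!!ψ || (χ -> φ)) = 0 || 4/7 = 4/7
((χ -> ψ) || (φ -> (χ -> χ))) -> (!(!χ -> χ) || (!!ψ || (χ -> φ))) = 1 -> 4/7 = 4/7
!φ = !2/7 = 5/7
ψ -> ψ = 1/7 -> 1/7 = 1
!φ <-> (ψ -> ψ) = 5/7 <-> 1 = 5/7
χ || φ = 5/7 || 2/7 = 5/7
(!φ <-> (ψ -> ψ)) -> (χ || φ) = 5/7 -> 5/7 = 1
!ψ = !1/7 = 6/7
((!φ <-> (ψ -> ψ)) -> (χ || φ)) -> !ψ = 1 -> 6/7 = 6/7
ψ -> φ = 1/7 -> 2/7 = 1
!(ψ -> φ) = !1 = 0
φ -> χ = 2/7 -> 5/7 = 1
!(φ -> χ) = !1 = 0
!(ψ -> φ) -> !(φ -> χ) = 0 -> 0 = 1
(((!φ <-> (ψ -> ψ)) -> (χ || φ)) -> !ψ) -> (!(ψ -> φ) -> !(φ -> χ)) = 6/7 -> 1 = 1
!((((!φ <-> (ψ -> ψ)) -> (χ || φ)) -> !ψ) -> (!(ψ -> φ) -> !(φ -> χ))) = !1 = 0
(((χ -> ψ) || (φ -> (χ -> χ))) -> (!(!χ -> χ) || (!!ψ || (χ -> φ)))) -> !((((!φ <-> (ψ -> ψ)) -> (χ || φ)) -> !ψ) -> (!(ψ -> φ) -> !(φ -> χ))) = 4/7 -> 0 = 3/7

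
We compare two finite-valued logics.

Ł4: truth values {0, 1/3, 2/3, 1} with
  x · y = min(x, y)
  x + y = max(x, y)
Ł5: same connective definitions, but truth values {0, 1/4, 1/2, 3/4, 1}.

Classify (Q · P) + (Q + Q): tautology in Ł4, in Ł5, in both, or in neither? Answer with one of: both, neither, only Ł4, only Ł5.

neither

In Ł4: at P = 0, Q = 0 the value is 0 — not a tautology.
In Ł5: at P = 0, Q = 0 the value is 0 — not a tautology.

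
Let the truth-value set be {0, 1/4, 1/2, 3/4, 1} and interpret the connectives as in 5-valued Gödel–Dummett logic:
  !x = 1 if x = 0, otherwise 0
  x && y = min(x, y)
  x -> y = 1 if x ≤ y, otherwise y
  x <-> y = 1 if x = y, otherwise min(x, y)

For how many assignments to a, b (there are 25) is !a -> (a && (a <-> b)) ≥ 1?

20

value 1: 20 assignments (counts)
value 0: 5 assignments
So 20 of the 25 assignments meet the threshold.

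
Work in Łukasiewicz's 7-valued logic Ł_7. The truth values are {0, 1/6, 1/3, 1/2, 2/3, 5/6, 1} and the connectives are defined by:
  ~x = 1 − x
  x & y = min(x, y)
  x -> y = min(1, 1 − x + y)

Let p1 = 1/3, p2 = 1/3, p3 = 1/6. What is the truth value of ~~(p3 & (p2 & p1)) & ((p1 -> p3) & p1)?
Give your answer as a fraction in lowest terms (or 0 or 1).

p2 & p1 = 1/3 & 1/3 = 1/3
p3 & (p2 & p1) = 1/6 & 1/3 = 1/6
~(p3 & (p2 & p1)) = ~1/6 = 5/6
~~(p3 & (p2 & p1)) = ~5/6 = 1/6
p1 -> p3 = 1/3 -> 1/6 = 5/6
(p1 -> p3) & p1 = 5/6 & 1/3 = 1/3
~~(p3 & (p2 & p1)) & ((p1 -> p3) & p1) = 1/6 & 1/3 = 1/6

1/6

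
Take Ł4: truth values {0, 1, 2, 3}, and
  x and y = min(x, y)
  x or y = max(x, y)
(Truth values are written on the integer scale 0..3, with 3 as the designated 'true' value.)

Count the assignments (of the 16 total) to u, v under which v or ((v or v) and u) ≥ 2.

8

u = 0, v = 0 ↦ 0  <
u = 0, v = 1 ↦ 1  <
u = 0, v = 2 ↦ 2  ≥
u = 0, v = 3 ↦ 3  ≥
u = 1, v = 0 ↦ 0  <
u = 1, v = 1 ↦ 1  <
u = 1, v = 2 ↦ 2  ≥
u = 1, v = 3 ↦ 3  ≥
u = 2, v = 0 ↦ 0  <
u = 2, v = 1 ↦ 1  <
u = 2, v = 2 ↦ 2  ≥
u = 2, v = 3 ↦ 3  ≥
u = 3, v = 0 ↦ 0  <
u = 3, v = 1 ↦ 1  <
u = 3, v = 2 ↦ 2  ≥
u = 3, v = 3 ↦ 3  ≥
So 8 of the 16 assignments meet the threshold.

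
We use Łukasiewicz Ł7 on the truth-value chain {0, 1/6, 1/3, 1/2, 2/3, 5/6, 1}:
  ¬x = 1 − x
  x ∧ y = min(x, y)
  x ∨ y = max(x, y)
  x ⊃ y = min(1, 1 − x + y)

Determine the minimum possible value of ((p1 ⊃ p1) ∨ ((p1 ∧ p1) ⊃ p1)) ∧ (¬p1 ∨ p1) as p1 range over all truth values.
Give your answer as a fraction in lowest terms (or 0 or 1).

1/2

Take p1 = 1/2:
p1 ⊃ p1 = 1/2 ⊃ 1/2 = 1
p1 ∧ p1 = 1/2 ∧ 1/2 = 1/2
(p1 ∧ p1) ⊃ p1 = 1/2 ⊃ 1/2 = 1
(p1 ⊃ p1) ∨ ((p1 ∧ p1) ⊃ p1) = 1 ∨ 1 = 1
¬p1 = ¬1/2 = 1/2
¬p1 ∨ p1 = 1/2 ∨ 1/2 = 1/2
((p1 ⊃ p1) ∨ ((p1 ∧ p1) ⊃ p1)) ∧ (¬p1 ∨ p1) = 1 ∧ 1/2 = 1/2
No assignment yields a value below 1/2, so this is the minimum.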